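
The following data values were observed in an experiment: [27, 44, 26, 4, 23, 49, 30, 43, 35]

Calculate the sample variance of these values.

185.9444

Step 1: Compute the mean: (27 + 44 + 26 + 4 + 23 + 49 + 30 + 43 + 35) / 9 = 31.2222
Step 2: Compute squared deviations from the mean:
  (27 - 31.2222)^2 = 17.8272
  (44 - 31.2222)^2 = 163.2716
  (26 - 31.2222)^2 = 27.2716
  (4 - 31.2222)^2 = 741.0494
  (23 - 31.2222)^2 = 67.6049
  (49 - 31.2222)^2 = 316.0494
  (30 - 31.2222)^2 = 1.4938
  (43 - 31.2222)^2 = 138.716
  (35 - 31.2222)^2 = 14.2716
Step 3: Sum of squared deviations = 1487.5556
Step 4: Sample variance = 1487.5556 / 8 = 185.9444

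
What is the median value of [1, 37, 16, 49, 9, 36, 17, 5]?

16.5

Step 1: Sort the data in ascending order: [1, 5, 9, 16, 17, 36, 37, 49]
Step 2: The number of values is n = 8.
Step 3: Since n is even, the median is the average of positions 4 and 5:
  Median = (16 + 17) / 2 = 16.5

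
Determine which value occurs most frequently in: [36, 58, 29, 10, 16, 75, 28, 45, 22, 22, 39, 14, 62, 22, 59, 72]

22

Step 1: Count the frequency of each value:
  10: appears 1 time(s)
  14: appears 1 time(s)
  16: appears 1 time(s)
  22: appears 3 time(s)
  28: appears 1 time(s)
  29: appears 1 time(s)
  36: appears 1 time(s)
  39: appears 1 time(s)
  45: appears 1 time(s)
  58: appears 1 time(s)
  59: appears 1 time(s)
  62: appears 1 time(s)
  72: appears 1 time(s)
  75: appears 1 time(s)
Step 2: The value 22 appears most frequently (3 times).
Step 3: Mode = 22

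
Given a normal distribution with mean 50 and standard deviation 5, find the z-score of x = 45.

-1

Step 1: Recall the z-score formula: z = (x - mu) / sigma
Step 2: Substitute values: z = (45 - 50) / 5
Step 3: z = -5 / 5 = -1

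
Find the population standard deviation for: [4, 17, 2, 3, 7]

5.4626

Step 1: Compute the mean: 6.6
Step 2: Sum of squared deviations from the mean: 149.2
Step 3: Population variance = 149.2 / 5 = 29.84
Step 4: Standard deviation = sqrt(29.84) = 5.4626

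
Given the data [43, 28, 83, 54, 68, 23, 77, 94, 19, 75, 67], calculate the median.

67

Step 1: Sort the data in ascending order: [19, 23, 28, 43, 54, 67, 68, 75, 77, 83, 94]
Step 2: The number of values is n = 11.
Step 3: Since n is odd, the median is the middle value at position 6: 67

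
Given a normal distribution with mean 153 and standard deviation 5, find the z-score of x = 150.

-0.6

Step 1: Recall the z-score formula: z = (x - mu) / sigma
Step 2: Substitute values: z = (150 - 153) / 5
Step 3: z = -3 / 5 = -0.6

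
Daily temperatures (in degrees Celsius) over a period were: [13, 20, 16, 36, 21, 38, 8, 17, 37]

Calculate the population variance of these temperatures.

112.5432

Step 1: Compute the mean: (13 + 20 + 16 + 36 + 21 + 38 + 8 + 17 + 37) / 9 = 22.8889
Step 2: Compute squared deviations from the mean:
  (13 - 22.8889)^2 = 97.7901
  (20 - 22.8889)^2 = 8.3457
  (16 - 22.8889)^2 = 47.4568
  (36 - 22.8889)^2 = 171.9012
  (21 - 22.8889)^2 = 3.5679
  (38 - 22.8889)^2 = 228.3457
  (8 - 22.8889)^2 = 221.679
  (17 - 22.8889)^2 = 34.679
  (37 - 22.8889)^2 = 199.1235
Step 3: Sum of squared deviations = 1012.8889
Step 4: Population variance = 1012.8889 / 9 = 112.5432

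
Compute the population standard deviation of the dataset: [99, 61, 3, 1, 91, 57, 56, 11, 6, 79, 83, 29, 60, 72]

33.0643

Step 1: Compute the mean: 50.5714
Step 2: Sum of squared deviations from the mean: 15305.4286
Step 3: Population variance = 15305.4286 / 14 = 1093.2449
Step 4: Standard deviation = sqrt(1093.2449) = 33.0643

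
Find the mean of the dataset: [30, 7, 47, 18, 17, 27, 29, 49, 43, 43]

31

Step 1: Sum all values: 30 + 7 + 47 + 18 + 17 + 27 + 29 + 49 + 43 + 43 = 310
Step 2: Count the number of values: n = 10
Step 3: Mean = sum / n = 310 / 10 = 31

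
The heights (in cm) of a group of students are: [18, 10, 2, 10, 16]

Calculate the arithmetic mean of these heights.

11.2

Step 1: Sum all values: 18 + 10 + 2 + 10 + 16 = 56
Step 2: Count the number of values: n = 5
Step 3: Mean = sum / n = 56 / 5 = 11.2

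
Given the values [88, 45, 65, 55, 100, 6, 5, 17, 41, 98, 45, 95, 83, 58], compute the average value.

57.2143

Step 1: Sum all values: 88 + 45 + 65 + 55 + 100 + 6 + 5 + 17 + 41 + 98 + 45 + 95 + 83 + 58 = 801
Step 2: Count the number of values: n = 14
Step 3: Mean = sum / n = 801 / 14 = 57.2143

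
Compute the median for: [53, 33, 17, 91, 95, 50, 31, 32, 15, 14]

32.5

Step 1: Sort the data in ascending order: [14, 15, 17, 31, 32, 33, 50, 53, 91, 95]
Step 2: The number of values is n = 10.
Step 3: Since n is even, the median is the average of positions 5 and 6:
  Median = (32 + 33) / 2 = 32.5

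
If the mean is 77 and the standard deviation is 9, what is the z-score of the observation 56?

-2.3333

Step 1: Recall the z-score formula: z = (x - mu) / sigma
Step 2: Substitute values: z = (56 - 77) / 9
Step 3: z = -21 / 9 = -2.3333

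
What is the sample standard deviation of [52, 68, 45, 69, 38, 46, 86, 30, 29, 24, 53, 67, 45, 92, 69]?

20.4772

Step 1: Compute the mean: 54.2
Step 2: Sum of squared deviations from the mean: 5870.4
Step 3: Sample variance = 5870.4 / 14 = 419.3143
Step 4: Standard deviation = sqrt(419.3143) = 20.4772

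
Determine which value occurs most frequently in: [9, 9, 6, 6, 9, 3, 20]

9

Step 1: Count the frequency of each value:
  3: appears 1 time(s)
  6: appears 2 time(s)
  9: appears 3 time(s)
  20: appears 1 time(s)
Step 2: The value 9 appears most frequently (3 times).
Step 3: Mode = 9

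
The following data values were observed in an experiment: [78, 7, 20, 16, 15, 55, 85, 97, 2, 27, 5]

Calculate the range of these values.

95

Step 1: Identify the maximum value: max = 97
Step 2: Identify the minimum value: min = 2
Step 3: Range = max - min = 97 - 2 = 95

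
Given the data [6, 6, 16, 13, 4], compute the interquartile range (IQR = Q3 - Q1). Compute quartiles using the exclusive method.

9.5

Step 1: Sort the data: [4, 6, 6, 13, 16]
Step 2: n = 5
Step 3: Using the exclusive quartile method:
  Q1 = 5
  Q2 (median) = 6
  Q3 = 14.5
  IQR = Q3 - Q1 = 14.5 - 5 = 9.5
Step 4: IQR = 9.5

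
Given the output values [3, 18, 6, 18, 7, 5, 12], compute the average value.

9.8571

Step 1: Sum all values: 3 + 18 + 6 + 18 + 7 + 5 + 12 = 69
Step 2: Count the number of values: n = 7
Step 3: Mean = sum / n = 69 / 7 = 9.8571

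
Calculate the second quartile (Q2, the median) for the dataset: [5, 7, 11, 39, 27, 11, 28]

11

Step 1: Sort the data: [5, 7, 11, 11, 27, 28, 39]
Step 2: n = 7
Step 3: Q2 is the median. Since n is odd, it is the middle value at position 4: 11
Step 4: Q2 = 11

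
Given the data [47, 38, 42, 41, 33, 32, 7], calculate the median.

38

Step 1: Sort the data in ascending order: [7, 32, 33, 38, 41, 42, 47]
Step 2: The number of values is n = 7.
Step 3: Since n is odd, the median is the middle value at position 4: 38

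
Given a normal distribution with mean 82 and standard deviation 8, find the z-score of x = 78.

-0.5

Step 1: Recall the z-score formula: z = (x - mu) / sigma
Step 2: Substitute values: z = (78 - 82) / 8
Step 3: z = -4 / 8 = -0.5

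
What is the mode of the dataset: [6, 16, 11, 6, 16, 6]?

6

Step 1: Count the frequency of each value:
  6: appears 3 time(s)
  11: appears 1 time(s)
  16: appears 2 time(s)
Step 2: The value 6 appears most frequently (3 times).
Step 3: Mode = 6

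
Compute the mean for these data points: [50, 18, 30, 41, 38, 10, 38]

32.1429

Step 1: Sum all values: 50 + 18 + 30 + 41 + 38 + 10 + 38 = 225
Step 2: Count the number of values: n = 7
Step 3: Mean = sum / n = 225 / 7 = 32.1429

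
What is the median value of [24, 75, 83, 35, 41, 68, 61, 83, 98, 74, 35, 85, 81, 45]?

71

Step 1: Sort the data in ascending order: [24, 35, 35, 41, 45, 61, 68, 74, 75, 81, 83, 83, 85, 98]
Step 2: The number of values is n = 14.
Step 3: Since n is even, the median is the average of positions 7 and 8:
  Median = (68 + 74) / 2 = 71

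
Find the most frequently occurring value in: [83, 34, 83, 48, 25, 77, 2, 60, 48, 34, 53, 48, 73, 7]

48

Step 1: Count the frequency of each value:
  2: appears 1 time(s)
  7: appears 1 time(s)
  25: appears 1 time(s)
  34: appears 2 time(s)
  48: appears 3 time(s)
  53: appears 1 time(s)
  60: appears 1 time(s)
  73: appears 1 time(s)
  77: appears 1 time(s)
  83: appears 2 time(s)
Step 2: The value 48 appears most frequently (3 times).
Step 3: Mode = 48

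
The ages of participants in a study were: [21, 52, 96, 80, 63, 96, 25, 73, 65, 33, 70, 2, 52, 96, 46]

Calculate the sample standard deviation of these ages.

28.9013

Step 1: Compute the mean: 58
Step 2: Sum of squared deviations from the mean: 11694
Step 3: Sample variance = 11694 / 14 = 835.2857
Step 4: Standard deviation = sqrt(835.2857) = 28.9013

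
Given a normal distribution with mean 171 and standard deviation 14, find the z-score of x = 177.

0.4286

Step 1: Recall the z-score formula: z = (x - mu) / sigma
Step 2: Substitute values: z = (177 - 171) / 14
Step 3: z = 6 / 14 = 0.4286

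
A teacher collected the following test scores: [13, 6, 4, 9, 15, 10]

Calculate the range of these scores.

11

Step 1: Identify the maximum value: max = 15
Step 2: Identify the minimum value: min = 4
Step 3: Range = max - min = 15 - 4 = 11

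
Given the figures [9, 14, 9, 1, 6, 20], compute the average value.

9.8333

Step 1: Sum all values: 9 + 14 + 9 + 1 + 6 + 20 = 59
Step 2: Count the number of values: n = 6
Step 3: Mean = sum / n = 59 / 6 = 9.8333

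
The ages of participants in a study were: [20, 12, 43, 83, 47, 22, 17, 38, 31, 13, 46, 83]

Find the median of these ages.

34.5

Step 1: Sort the data in ascending order: [12, 13, 17, 20, 22, 31, 38, 43, 46, 47, 83, 83]
Step 2: The number of values is n = 12.
Step 3: Since n is even, the median is the average of positions 6 and 7:
  Median = (31 + 38) / 2 = 34.5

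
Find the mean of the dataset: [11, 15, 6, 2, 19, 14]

11.1667

Step 1: Sum all values: 11 + 15 + 6 + 2 + 19 + 14 = 67
Step 2: Count the number of values: n = 6
Step 3: Mean = sum / n = 67 / 6 = 11.1667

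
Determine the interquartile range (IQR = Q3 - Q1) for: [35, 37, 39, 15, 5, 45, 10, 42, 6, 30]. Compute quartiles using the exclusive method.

30.75

Step 1: Sort the data: [5, 6, 10, 15, 30, 35, 37, 39, 42, 45]
Step 2: n = 10
Step 3: Using the exclusive quartile method:
  Q1 = 9
  Q2 (median) = 32.5
  Q3 = 39.75
  IQR = Q3 - Q1 = 39.75 - 9 = 30.75
Step 4: IQR = 30.75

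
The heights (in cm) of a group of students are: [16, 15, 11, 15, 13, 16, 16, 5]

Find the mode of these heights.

16

Step 1: Count the frequency of each value:
  5: appears 1 time(s)
  11: appears 1 time(s)
  13: appears 1 time(s)
  15: appears 2 time(s)
  16: appears 3 time(s)
Step 2: The value 16 appears most frequently (3 times).
Step 3: Mode = 16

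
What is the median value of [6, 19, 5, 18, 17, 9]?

13

Step 1: Sort the data in ascending order: [5, 6, 9, 17, 18, 19]
Step 2: The number of values is n = 6.
Step 3: Since n is even, the median is the average of positions 3 and 4:
  Median = (9 + 17) / 2 = 13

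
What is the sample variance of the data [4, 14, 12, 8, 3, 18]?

34.5667

Step 1: Compute the mean: (4 + 14 + 12 + 8 + 3 + 18) / 6 = 9.8333
Step 2: Compute squared deviations from the mean:
  (4 - 9.8333)^2 = 34.0278
  (14 - 9.8333)^2 = 17.3611
  (12 - 9.8333)^2 = 4.6944
  (8 - 9.8333)^2 = 3.3611
  (3 - 9.8333)^2 = 46.6944
  (18 - 9.8333)^2 = 66.6944
Step 3: Sum of squared deviations = 172.8333
Step 4: Sample variance = 172.8333 / 5 = 34.5667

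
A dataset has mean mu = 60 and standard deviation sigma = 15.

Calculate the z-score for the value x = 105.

3

Step 1: Recall the z-score formula: z = (x - mu) / sigma
Step 2: Substitute values: z = (105 - 60) / 15
Step 3: z = 45 / 15 = 3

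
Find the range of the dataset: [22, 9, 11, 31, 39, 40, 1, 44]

43

Step 1: Identify the maximum value: max = 44
Step 2: Identify the minimum value: min = 1
Step 3: Range = max - min = 44 - 1 = 43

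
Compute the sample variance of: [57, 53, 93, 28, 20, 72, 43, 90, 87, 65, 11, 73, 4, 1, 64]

983.781

Step 1: Compute the mean: (57 + 53 + 93 + 28 + 20 + 72 + 43 + 90 + 87 + 65 + 11 + 73 + 4 + 1 + 64) / 15 = 50.7333
Step 2: Compute squared deviations from the mean:
  (57 - 50.7333)^2 = 39.2711
  (53 - 50.7333)^2 = 5.1378
  (93 - 50.7333)^2 = 1786.4711
  (28 - 50.7333)^2 = 516.8044
  (20 - 50.7333)^2 = 944.5378
  (72 - 50.7333)^2 = 452.2711
  (43 - 50.7333)^2 = 59.8044
  (90 - 50.7333)^2 = 1541.8711
  (87 - 50.7333)^2 = 1315.2711
  (65 - 50.7333)^2 = 203.5378
  (11 - 50.7333)^2 = 1578.7378
  (73 - 50.7333)^2 = 495.8044
  (4 - 50.7333)^2 = 2184.0044
  (1 - 50.7333)^2 = 2473.4044
  (64 - 50.7333)^2 = 176.0044
Step 3: Sum of squared deviations = 13772.9333
Step 4: Sample variance = 13772.9333 / 14 = 983.781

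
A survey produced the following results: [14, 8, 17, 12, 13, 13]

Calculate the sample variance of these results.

8.5667

Step 1: Compute the mean: (14 + 8 + 17 + 12 + 13 + 13) / 6 = 12.8333
Step 2: Compute squared deviations from the mean:
  (14 - 12.8333)^2 = 1.3611
  (8 - 12.8333)^2 = 23.3611
  (17 - 12.8333)^2 = 17.3611
  (12 - 12.8333)^2 = 0.6944
  (13 - 12.8333)^2 = 0.0278
  (13 - 12.8333)^2 = 0.0278
Step 3: Sum of squared deviations = 42.8333
Step 4: Sample variance = 42.8333 / 5 = 8.5667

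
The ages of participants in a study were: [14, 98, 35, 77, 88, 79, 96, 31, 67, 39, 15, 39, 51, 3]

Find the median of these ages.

45

Step 1: Sort the data in ascending order: [3, 14, 15, 31, 35, 39, 39, 51, 67, 77, 79, 88, 96, 98]
Step 2: The number of values is n = 14.
Step 3: Since n is even, the median is the average of positions 7 and 8:
  Median = (39 + 51) / 2 = 45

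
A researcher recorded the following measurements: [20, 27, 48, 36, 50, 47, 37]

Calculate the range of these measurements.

30

Step 1: Identify the maximum value: max = 50
Step 2: Identify the minimum value: min = 20
Step 3: Range = max - min = 50 - 20 = 30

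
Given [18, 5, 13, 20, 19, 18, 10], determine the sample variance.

31.2381

Step 1: Compute the mean: (18 + 5 + 13 + 20 + 19 + 18 + 10) / 7 = 14.7143
Step 2: Compute squared deviations from the mean:
  (18 - 14.7143)^2 = 10.7959
  (5 - 14.7143)^2 = 94.3673
  (13 - 14.7143)^2 = 2.9388
  (20 - 14.7143)^2 = 27.9388
  (19 - 14.7143)^2 = 18.3673
  (18 - 14.7143)^2 = 10.7959
  (10 - 14.7143)^2 = 22.2245
Step 3: Sum of squared deviations = 187.4286
Step 4: Sample variance = 187.4286 / 6 = 31.2381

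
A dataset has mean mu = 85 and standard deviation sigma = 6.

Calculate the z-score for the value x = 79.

-1

Step 1: Recall the z-score formula: z = (x - mu) / sigma
Step 2: Substitute values: z = (79 - 85) / 6
Step 3: z = -6 / 6 = -1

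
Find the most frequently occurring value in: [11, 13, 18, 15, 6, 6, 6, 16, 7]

6

Step 1: Count the frequency of each value:
  6: appears 3 time(s)
  7: appears 1 time(s)
  11: appears 1 time(s)
  13: appears 1 time(s)
  15: appears 1 time(s)
  16: appears 1 time(s)
  18: appears 1 time(s)
Step 2: The value 6 appears most frequently (3 times).
Step 3: Mode = 6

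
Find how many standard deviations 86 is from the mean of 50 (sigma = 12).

3

Step 1: Recall the z-score formula: z = (x - mu) / sigma
Step 2: Substitute values: z = (86 - 50) / 12
Step 3: z = 36 / 12 = 3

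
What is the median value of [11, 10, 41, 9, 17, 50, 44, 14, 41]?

17

Step 1: Sort the data in ascending order: [9, 10, 11, 14, 17, 41, 41, 44, 50]
Step 2: The number of values is n = 9.
Step 3: Since n is odd, the median is the middle value at position 5: 17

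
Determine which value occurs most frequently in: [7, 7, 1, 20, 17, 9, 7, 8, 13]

7

Step 1: Count the frequency of each value:
  1: appears 1 time(s)
  7: appears 3 time(s)
  8: appears 1 time(s)
  9: appears 1 time(s)
  13: appears 1 time(s)
  17: appears 1 time(s)
  20: appears 1 time(s)
Step 2: The value 7 appears most frequently (3 times).
Step 3: Mode = 7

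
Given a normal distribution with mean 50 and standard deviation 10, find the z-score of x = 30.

-2

Step 1: Recall the z-score formula: z = (x - mu) / sigma
Step 2: Substitute values: z = (30 - 50) / 10
Step 3: z = -20 / 10 = -2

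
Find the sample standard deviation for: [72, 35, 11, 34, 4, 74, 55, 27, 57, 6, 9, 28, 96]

29.5055

Step 1: Compute the mean: 39.0769
Step 2: Sum of squared deviations from the mean: 10446.9231
Step 3: Sample variance = 10446.9231 / 12 = 870.5769
Step 4: Standard deviation = sqrt(870.5769) = 29.5055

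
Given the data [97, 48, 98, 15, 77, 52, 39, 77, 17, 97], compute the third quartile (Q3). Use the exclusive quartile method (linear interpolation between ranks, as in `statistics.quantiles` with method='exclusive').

97

Step 1: Sort the data: [15, 17, 39, 48, 52, 77, 77, 97, 97, 98]
Step 2: n = 10
Step 3: Using the exclusive quartile method:
  Q1 = 33.5
  Q2 (median) = 64.5
  Q3 = 97
  IQR = Q3 - Q1 = 97 - 33.5 = 63.5
Step 4: Q3 = 97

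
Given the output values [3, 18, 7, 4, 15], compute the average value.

9.4

Step 1: Sum all values: 3 + 18 + 7 + 4 + 15 = 47
Step 2: Count the number of values: n = 5
Step 3: Mean = sum / n = 47 / 5 = 9.4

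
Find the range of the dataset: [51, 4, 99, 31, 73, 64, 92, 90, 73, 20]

95

Step 1: Identify the maximum value: max = 99
Step 2: Identify the minimum value: min = 4
Step 3: Range = max - min = 99 - 4 = 95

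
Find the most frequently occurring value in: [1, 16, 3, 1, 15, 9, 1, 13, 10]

1

Step 1: Count the frequency of each value:
  1: appears 3 time(s)
  3: appears 1 time(s)
  9: appears 1 time(s)
  10: appears 1 time(s)
  13: appears 1 time(s)
  15: appears 1 time(s)
  16: appears 1 time(s)
Step 2: The value 1 appears most frequently (3 times).
Step 3: Mode = 1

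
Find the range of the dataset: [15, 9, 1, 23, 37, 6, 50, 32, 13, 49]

49

Step 1: Identify the maximum value: max = 50
Step 2: Identify the minimum value: min = 1
Step 3: Range = max - min = 50 - 1 = 49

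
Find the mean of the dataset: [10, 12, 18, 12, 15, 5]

12

Step 1: Sum all values: 10 + 12 + 18 + 12 + 15 + 5 = 72
Step 2: Count the number of values: n = 6
Step 3: Mean = sum / n = 72 / 6 = 12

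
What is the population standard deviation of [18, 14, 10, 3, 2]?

6.1838

Step 1: Compute the mean: 9.4
Step 2: Sum of squared deviations from the mean: 191.2
Step 3: Population variance = 191.2 / 5 = 38.24
Step 4: Standard deviation = sqrt(38.24) = 6.1838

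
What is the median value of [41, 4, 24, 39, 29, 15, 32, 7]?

26.5

Step 1: Sort the data in ascending order: [4, 7, 15, 24, 29, 32, 39, 41]
Step 2: The number of values is n = 8.
Step 3: Since n is even, the median is the average of positions 4 and 5:
  Median = (24 + 29) / 2 = 26.5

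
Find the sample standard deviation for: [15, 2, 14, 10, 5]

5.6303

Step 1: Compute the mean: 9.2
Step 2: Sum of squared deviations from the mean: 126.8
Step 3: Sample variance = 126.8 / 4 = 31.7
Step 4: Standard deviation = sqrt(31.7) = 5.6303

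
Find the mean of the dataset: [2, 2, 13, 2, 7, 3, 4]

4.7143

Step 1: Sum all values: 2 + 2 + 13 + 2 + 7 + 3 + 4 = 33
Step 2: Count the number of values: n = 7
Step 3: Mean = sum / n = 33 / 7 = 4.7143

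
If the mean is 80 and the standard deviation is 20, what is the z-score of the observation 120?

2

Step 1: Recall the z-score formula: z = (x - mu) / sigma
Step 2: Substitute values: z = (120 - 80) / 20
Step 3: z = 40 / 20 = 2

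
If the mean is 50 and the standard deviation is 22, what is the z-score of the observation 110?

2.7273

Step 1: Recall the z-score formula: z = (x - mu) / sigma
Step 2: Substitute values: z = (110 - 50) / 22
Step 3: z = 60 / 22 = 2.7273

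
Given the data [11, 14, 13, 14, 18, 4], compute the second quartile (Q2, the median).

13.5

Step 1: Sort the data: [4, 11, 13, 14, 14, 18]
Step 2: n = 6
Step 3: Q2 is the median. Since n is even, it is the average of the values at positions 3 and 4:
  Q2 = (13 + 14) / 2 = 13.5
Step 4: Q2 = 13.5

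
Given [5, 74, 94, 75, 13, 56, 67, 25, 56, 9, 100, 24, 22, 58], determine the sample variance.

1014.4176

Step 1: Compute the mean: (5 + 74 + 94 + 75 + 13 + 56 + 67 + 25 + 56 + 9 + 100 + 24 + 22 + 58) / 14 = 48.4286
Step 2: Compute squared deviations from the mean:
  (5 - 48.4286)^2 = 1886.0408
  (74 - 48.4286)^2 = 653.898
  (94 - 48.4286)^2 = 2076.7551
  (75 - 48.4286)^2 = 706.0408
  (13 - 48.4286)^2 = 1255.1837
  (56 - 48.4286)^2 = 57.3265
  (67 - 48.4286)^2 = 344.898
  (25 - 48.4286)^2 = 548.898
  (56 - 48.4286)^2 = 57.3265
  (9 - 48.4286)^2 = 1554.6122
  (100 - 48.4286)^2 = 2659.6122
  (24 - 48.4286)^2 = 596.7551
  (22 - 48.4286)^2 = 698.4694
  (58 - 48.4286)^2 = 91.6122
Step 3: Sum of squared deviations = 13187.4286
Step 4: Sample variance = 13187.4286 / 13 = 1014.4176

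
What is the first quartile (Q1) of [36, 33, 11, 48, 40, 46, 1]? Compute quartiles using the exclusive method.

11

Step 1: Sort the data: [1, 11, 33, 36, 40, 46, 48]
Step 2: n = 7
Step 3: Using the exclusive quartile method:
  Q1 = 11
  Q2 (median) = 36
  Q3 = 46
  IQR = Q3 - Q1 = 46 - 11 = 35
Step 4: Q1 = 11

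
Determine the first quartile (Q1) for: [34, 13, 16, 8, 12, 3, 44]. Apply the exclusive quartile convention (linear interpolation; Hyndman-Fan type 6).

8

Step 1: Sort the data: [3, 8, 12, 13, 16, 34, 44]
Step 2: n = 7
Step 3: Using the exclusive quartile method:
  Q1 = 8
  Q2 (median) = 13
  Q3 = 34
  IQR = Q3 - Q1 = 34 - 8 = 26
Step 4: Q1 = 8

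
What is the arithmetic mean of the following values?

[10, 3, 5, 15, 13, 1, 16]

9

Step 1: Sum all values: 10 + 3 + 5 + 15 + 13 + 1 + 16 = 63
Step 2: Count the number of values: n = 7
Step 3: Mean = sum / n = 63 / 7 = 9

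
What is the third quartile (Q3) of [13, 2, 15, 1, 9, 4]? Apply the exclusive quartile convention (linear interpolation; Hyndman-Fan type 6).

13.5

Step 1: Sort the data: [1, 2, 4, 9, 13, 15]
Step 2: n = 6
Step 3: Using the exclusive quartile method:
  Q1 = 1.75
  Q2 (median) = 6.5
  Q3 = 13.5
  IQR = Q3 - Q1 = 13.5 - 1.75 = 11.75
Step 4: Q3 = 13.5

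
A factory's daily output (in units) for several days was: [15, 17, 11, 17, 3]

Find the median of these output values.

15

Step 1: Sort the data in ascending order: [3, 11, 15, 17, 17]
Step 2: The number of values is n = 5.
Step 3: Since n is odd, the median is the middle value at position 3: 15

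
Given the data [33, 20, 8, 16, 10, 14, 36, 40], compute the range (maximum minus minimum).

32

Step 1: Identify the maximum value: max = 40
Step 2: Identify the minimum value: min = 8
Step 3: Range = max - min = 40 - 8 = 32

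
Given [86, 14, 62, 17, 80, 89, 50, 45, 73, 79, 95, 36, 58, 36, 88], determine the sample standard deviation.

26.5945

Step 1: Compute the mean: 60.5333
Step 2: Sum of squared deviations from the mean: 9901.7333
Step 3: Sample variance = 9901.7333 / 14 = 707.2667
Step 4: Standard deviation = sqrt(707.2667) = 26.5945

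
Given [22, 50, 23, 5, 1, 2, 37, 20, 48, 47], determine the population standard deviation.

18.2277

Step 1: Compute the mean: 25.5
Step 2: Sum of squared deviations from the mean: 3322.5
Step 3: Population variance = 3322.5 / 10 = 332.25
Step 4: Standard deviation = sqrt(332.25) = 18.2277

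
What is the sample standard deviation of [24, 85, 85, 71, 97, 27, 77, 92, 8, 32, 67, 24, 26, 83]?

31.4153

Step 1: Compute the mean: 57
Step 2: Sum of squared deviations from the mean: 12830
Step 3: Sample variance = 12830 / 13 = 986.9231
Step 4: Standard deviation = sqrt(986.9231) = 31.4153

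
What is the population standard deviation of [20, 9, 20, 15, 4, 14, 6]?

5.9488

Step 1: Compute the mean: 12.5714
Step 2: Sum of squared deviations from the mean: 247.7143
Step 3: Population variance = 247.7143 / 7 = 35.3878
Step 4: Standard deviation = sqrt(35.3878) = 5.9488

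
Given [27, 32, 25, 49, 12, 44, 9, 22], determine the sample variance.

196.2857

Step 1: Compute the mean: (27 + 32 + 25 + 49 + 12 + 44 + 9 + 22) / 8 = 27.5
Step 2: Compute squared deviations from the mean:
  (27 - 27.5)^2 = 0.25
  (32 - 27.5)^2 = 20.25
  (25 - 27.5)^2 = 6.25
  (49 - 27.5)^2 = 462.25
  (12 - 27.5)^2 = 240.25
  (44 - 27.5)^2 = 272.25
  (9 - 27.5)^2 = 342.25
  (22 - 27.5)^2 = 30.25
Step 3: Sum of squared deviations = 1374
Step 4: Sample variance = 1374 / 7 = 196.2857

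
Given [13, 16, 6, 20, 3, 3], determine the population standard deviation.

6.568

Step 1: Compute the mean: 10.1667
Step 2: Sum of squared deviations from the mean: 258.8333
Step 3: Population variance = 258.8333 / 6 = 43.1389
Step 4: Standard deviation = sqrt(43.1389) = 6.568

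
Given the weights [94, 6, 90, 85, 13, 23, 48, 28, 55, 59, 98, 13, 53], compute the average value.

51.1538

Step 1: Sum all values: 94 + 6 + 90 + 85 + 13 + 23 + 48 + 28 + 55 + 59 + 98 + 13 + 53 = 665
Step 2: Count the number of values: n = 13
Step 3: Mean = sum / n = 665 / 13 = 51.1538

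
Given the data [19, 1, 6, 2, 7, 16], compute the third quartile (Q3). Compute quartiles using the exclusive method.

16.75

Step 1: Sort the data: [1, 2, 6, 7, 16, 19]
Step 2: n = 6
Step 3: Using the exclusive quartile method:
  Q1 = 1.75
  Q2 (median) = 6.5
  Q3 = 16.75
  IQR = Q3 - Q1 = 16.75 - 1.75 = 15
Step 4: Q3 = 16.75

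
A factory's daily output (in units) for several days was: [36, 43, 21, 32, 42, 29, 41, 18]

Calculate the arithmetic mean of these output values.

32.75

Step 1: Sum all values: 36 + 43 + 21 + 32 + 42 + 29 + 41 + 18 = 262
Step 2: Count the number of values: n = 8
Step 3: Mean = sum / n = 262 / 8 = 32.75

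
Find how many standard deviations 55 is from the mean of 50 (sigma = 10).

0.5

Step 1: Recall the z-score formula: z = (x - mu) / sigma
Step 2: Substitute values: z = (55 - 50) / 10
Step 3: z = 5 / 10 = 0.5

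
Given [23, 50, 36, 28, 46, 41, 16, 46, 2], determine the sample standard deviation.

16.0702

Step 1: Compute the mean: 32
Step 2: Sum of squared deviations from the mean: 2066
Step 3: Sample variance = 2066 / 8 = 258.25
Step 4: Standard deviation = sqrt(258.25) = 16.0702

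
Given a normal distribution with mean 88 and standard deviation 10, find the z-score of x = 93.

0.5

Step 1: Recall the z-score formula: z = (x - mu) / sigma
Step 2: Substitute values: z = (93 - 88) / 10
Step 3: z = 5 / 10 = 0.5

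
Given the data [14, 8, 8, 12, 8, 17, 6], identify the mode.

8

Step 1: Count the frequency of each value:
  6: appears 1 time(s)
  8: appears 3 time(s)
  12: appears 1 time(s)
  14: appears 1 time(s)
  17: appears 1 time(s)
Step 2: The value 8 appears most frequently (3 times).
Step 3: Mode = 8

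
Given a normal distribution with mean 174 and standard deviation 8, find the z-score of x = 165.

-1.125

Step 1: Recall the z-score formula: z = (x - mu) / sigma
Step 2: Substitute values: z = (165 - 174) / 8
Step 3: z = -9 / 8 = -1.125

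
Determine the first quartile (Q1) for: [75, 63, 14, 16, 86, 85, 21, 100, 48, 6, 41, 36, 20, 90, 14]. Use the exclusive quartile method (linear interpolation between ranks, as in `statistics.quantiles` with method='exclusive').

16

Step 1: Sort the data: [6, 14, 14, 16, 20, 21, 36, 41, 48, 63, 75, 85, 86, 90, 100]
Step 2: n = 15
Step 3: Using the exclusive quartile method:
  Q1 = 16
  Q2 (median) = 41
  Q3 = 85
  IQR = Q3 - Q1 = 85 - 16 = 69
Step 4: Q1 = 16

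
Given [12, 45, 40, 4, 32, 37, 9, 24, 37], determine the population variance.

200.4444

Step 1: Compute the mean: (12 + 45 + 40 + 4 + 32 + 37 + 9 + 24 + 37) / 9 = 26.6667
Step 2: Compute squared deviations from the mean:
  (12 - 26.6667)^2 = 215.1111
  (45 - 26.6667)^2 = 336.1111
  (40 - 26.6667)^2 = 177.7778
  (4 - 26.6667)^2 = 513.7778
  (32 - 26.6667)^2 = 28.4444
  (37 - 26.6667)^2 = 106.7778
  (9 - 26.6667)^2 = 312.1111
  (24 - 26.6667)^2 = 7.1111
  (37 - 26.6667)^2 = 106.7778
Step 3: Sum of squared deviations = 1804
Step 4: Population variance = 1804 / 9 = 200.4444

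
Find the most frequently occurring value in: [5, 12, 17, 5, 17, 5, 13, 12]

5

Step 1: Count the frequency of each value:
  5: appears 3 time(s)
  12: appears 2 time(s)
  13: appears 1 time(s)
  17: appears 2 time(s)
Step 2: The value 5 appears most frequently (3 times).
Step 3: Mode = 5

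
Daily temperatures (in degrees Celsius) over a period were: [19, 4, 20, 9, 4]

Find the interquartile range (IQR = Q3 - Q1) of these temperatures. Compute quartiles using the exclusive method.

15.5

Step 1: Sort the data: [4, 4, 9, 19, 20]
Step 2: n = 5
Step 3: Using the exclusive quartile method:
  Q1 = 4
  Q2 (median) = 9
  Q3 = 19.5
  IQR = Q3 - Q1 = 19.5 - 4 = 15.5
Step 4: IQR = 15.5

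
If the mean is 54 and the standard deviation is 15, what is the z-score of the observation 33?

-1.4

Step 1: Recall the z-score formula: z = (x - mu) / sigma
Step 2: Substitute values: z = (33 - 54) / 15
Step 3: z = -21 / 15 = -1.4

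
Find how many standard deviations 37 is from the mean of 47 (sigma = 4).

-2.5

Step 1: Recall the z-score formula: z = (x - mu) / sigma
Step 2: Substitute values: z = (37 - 47) / 4
Step 3: z = -10 / 4 = -2.5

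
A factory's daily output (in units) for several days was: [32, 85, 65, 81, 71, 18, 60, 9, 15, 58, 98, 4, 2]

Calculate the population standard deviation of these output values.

32.5647

Step 1: Compute the mean: 46
Step 2: Sum of squared deviations from the mean: 13786
Step 3: Population variance = 13786 / 13 = 1060.4615
Step 4: Standard deviation = sqrt(1060.4615) = 32.5647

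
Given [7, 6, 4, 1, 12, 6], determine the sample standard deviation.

3.6332

Step 1: Compute the mean: 6
Step 2: Sum of squared deviations from the mean: 66
Step 3: Sample variance = 66 / 5 = 13.2
Step 4: Standard deviation = sqrt(13.2) = 3.6332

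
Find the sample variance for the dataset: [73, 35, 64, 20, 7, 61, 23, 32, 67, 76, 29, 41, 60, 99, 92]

754.9238

Step 1: Compute the mean: (73 + 35 + 64 + 20 + 7 + 61 + 23 + 32 + 67 + 76 + 29 + 41 + 60 + 99 + 92) / 15 = 51.9333
Step 2: Compute squared deviations from the mean:
  (73 - 51.9333)^2 = 443.8044
  (35 - 51.9333)^2 = 286.7378
  (64 - 51.9333)^2 = 145.6044
  (20 - 51.9333)^2 = 1019.7378
  (7 - 51.9333)^2 = 2019.0044
  (61 - 51.9333)^2 = 82.2044
  (23 - 51.9333)^2 = 837.1378
  (32 - 51.9333)^2 = 397.3378
  (67 - 51.9333)^2 = 227.0044
  (76 - 51.9333)^2 = 579.2044
  (29 - 51.9333)^2 = 525.9378
  (41 - 51.9333)^2 = 119.5378
  (60 - 51.9333)^2 = 65.0711
  (99 - 51.9333)^2 = 2215.2711
  (92 - 51.9333)^2 = 1605.3378
Step 3: Sum of squared deviations = 10568.9333
Step 4: Sample variance = 10568.9333 / 14 = 754.9238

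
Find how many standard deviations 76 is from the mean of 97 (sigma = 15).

-1.4

Step 1: Recall the z-score formula: z = (x - mu) / sigma
Step 2: Substitute values: z = (76 - 97) / 15
Step 3: z = -21 / 15 = -1.4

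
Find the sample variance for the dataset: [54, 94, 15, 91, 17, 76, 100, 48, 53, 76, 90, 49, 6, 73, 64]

889.4

Step 1: Compute the mean: (54 + 94 + 15 + 91 + 17 + 76 + 100 + 48 + 53 + 76 + 90 + 49 + 6 + 73 + 64) / 15 = 60.4
Step 2: Compute squared deviations from the mean:
  (54 - 60.4)^2 = 40.96
  (94 - 60.4)^2 = 1128.96
  (15 - 60.4)^2 = 2061.16
  (91 - 60.4)^2 = 936.36
  (17 - 60.4)^2 = 1883.56
  (76 - 60.4)^2 = 243.36
  (100 - 60.4)^2 = 1568.16
  (48 - 60.4)^2 = 153.76
  (53 - 60.4)^2 = 54.76
  (76 - 60.4)^2 = 243.36
  (90 - 60.4)^2 = 876.16
  (49 - 60.4)^2 = 129.96
  (6 - 60.4)^2 = 2959.36
  (73 - 60.4)^2 = 158.76
  (64 - 60.4)^2 = 12.96
Step 3: Sum of squared deviations = 12451.6
Step 4: Sample variance = 12451.6 / 14 = 889.4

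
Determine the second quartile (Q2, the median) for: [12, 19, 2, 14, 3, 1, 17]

12

Step 1: Sort the data: [1, 2, 3, 12, 14, 17, 19]
Step 2: n = 7
Step 3: Q2 is the median. Since n is odd, it is the middle value at position 4: 12
Step 4: Q2 = 12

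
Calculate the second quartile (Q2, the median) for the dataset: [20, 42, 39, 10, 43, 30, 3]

30

Step 1: Sort the data: [3, 10, 20, 30, 39, 42, 43]
Step 2: n = 7
Step 3: Q2 is the median. Since n is odd, it is the middle value at position 4: 30
Step 4: Q2 = 30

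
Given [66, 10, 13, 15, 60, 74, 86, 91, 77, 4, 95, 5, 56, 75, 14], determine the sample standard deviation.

34.7949

Step 1: Compute the mean: 49.4
Step 2: Sum of squared deviations from the mean: 16949.6
Step 3: Sample variance = 16949.6 / 14 = 1210.6857
Step 4: Standard deviation = sqrt(1210.6857) = 34.7949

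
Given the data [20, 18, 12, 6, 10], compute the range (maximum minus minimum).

14

Step 1: Identify the maximum value: max = 20
Step 2: Identify the minimum value: min = 6
Step 3: Range = max - min = 20 - 6 = 14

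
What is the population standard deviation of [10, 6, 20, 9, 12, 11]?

4.3076

Step 1: Compute the mean: 11.3333
Step 2: Sum of squared deviations from the mean: 111.3333
Step 3: Population variance = 111.3333 / 6 = 18.5556
Step 4: Standard deviation = sqrt(18.5556) = 4.3076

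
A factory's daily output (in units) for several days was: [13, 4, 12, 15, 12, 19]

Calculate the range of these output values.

15

Step 1: Identify the maximum value: max = 19
Step 2: Identify the minimum value: min = 4
Step 3: Range = max - min = 19 - 4 = 15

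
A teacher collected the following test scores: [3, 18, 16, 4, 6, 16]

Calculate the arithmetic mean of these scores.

10.5

Step 1: Sum all values: 3 + 18 + 16 + 4 + 6 + 16 = 63
Step 2: Count the number of values: n = 6
Step 3: Mean = sum / n = 63 / 6 = 10.5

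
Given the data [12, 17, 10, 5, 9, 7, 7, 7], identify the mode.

7

Step 1: Count the frequency of each value:
  5: appears 1 time(s)
  7: appears 3 time(s)
  9: appears 1 time(s)
  10: appears 1 time(s)
  12: appears 1 time(s)
  17: appears 1 time(s)
Step 2: The value 7 appears most frequently (3 times).
Step 3: Mode = 7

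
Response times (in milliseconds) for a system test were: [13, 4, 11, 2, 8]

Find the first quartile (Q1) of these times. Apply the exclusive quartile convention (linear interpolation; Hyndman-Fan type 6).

3

Step 1: Sort the data: [2, 4, 8, 11, 13]
Step 2: n = 5
Step 3: Using the exclusive quartile method:
  Q1 = 3
  Q2 (median) = 8
  Q3 = 12
  IQR = Q3 - Q1 = 12 - 3 = 9
Step 4: Q1 = 3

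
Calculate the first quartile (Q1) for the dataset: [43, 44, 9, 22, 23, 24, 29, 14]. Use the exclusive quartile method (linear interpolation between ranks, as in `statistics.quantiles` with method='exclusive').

16

Step 1: Sort the data: [9, 14, 22, 23, 24, 29, 43, 44]
Step 2: n = 8
Step 3: Using the exclusive quartile method:
  Q1 = 16
  Q2 (median) = 23.5
  Q3 = 39.5
  IQR = Q3 - Q1 = 39.5 - 16 = 23.5
Step 4: Q1 = 16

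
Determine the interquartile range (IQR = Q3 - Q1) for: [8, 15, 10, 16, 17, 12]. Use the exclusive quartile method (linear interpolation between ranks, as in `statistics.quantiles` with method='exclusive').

6.75

Step 1: Sort the data: [8, 10, 12, 15, 16, 17]
Step 2: n = 6
Step 3: Using the exclusive quartile method:
  Q1 = 9.5
  Q2 (median) = 13.5
  Q3 = 16.25
  IQR = Q3 - Q1 = 16.25 - 9.5 = 6.75
Step 4: IQR = 6.75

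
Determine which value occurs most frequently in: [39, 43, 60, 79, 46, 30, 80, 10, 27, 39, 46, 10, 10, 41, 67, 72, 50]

10

Step 1: Count the frequency of each value:
  10: appears 3 time(s)
  27: appears 1 time(s)
  30: appears 1 time(s)
  39: appears 2 time(s)
  41: appears 1 time(s)
  43: appears 1 time(s)
  46: appears 2 time(s)
  50: appears 1 time(s)
  60: appears 1 time(s)
  67: appears 1 time(s)
  72: appears 1 time(s)
  79: appears 1 time(s)
  80: appears 1 time(s)
Step 2: The value 10 appears most frequently (3 times).
Step 3: Mode = 10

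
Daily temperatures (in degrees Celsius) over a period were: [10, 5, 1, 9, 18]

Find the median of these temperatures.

9

Step 1: Sort the data in ascending order: [1, 5, 9, 10, 18]
Step 2: The number of values is n = 5.
Step 3: Since n is odd, the median is the middle value at position 3: 9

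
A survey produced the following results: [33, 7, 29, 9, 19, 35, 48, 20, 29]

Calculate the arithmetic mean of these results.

25.4444

Step 1: Sum all values: 33 + 7 + 29 + 9 + 19 + 35 + 48 + 20 + 29 = 229
Step 2: Count the number of values: n = 9
Step 3: Mean = sum / n = 229 / 9 = 25.4444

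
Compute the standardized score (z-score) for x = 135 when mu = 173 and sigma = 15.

-2.5333

Step 1: Recall the z-score formula: z = (x - mu) / sigma
Step 2: Substitute values: z = (135 - 173) / 15
Step 3: z = -38 / 15 = -2.5333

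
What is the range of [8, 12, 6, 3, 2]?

10

Step 1: Identify the maximum value: max = 12
Step 2: Identify the minimum value: min = 2
Step 3: Range = max - min = 12 - 2 = 10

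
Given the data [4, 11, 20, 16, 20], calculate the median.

16

Step 1: Sort the data in ascending order: [4, 11, 16, 20, 20]
Step 2: The number of values is n = 5.
Step 3: Since n is odd, the median is the middle value at position 3: 16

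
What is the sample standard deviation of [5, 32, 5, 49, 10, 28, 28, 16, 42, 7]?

15.929

Step 1: Compute the mean: 22.2
Step 2: Sum of squared deviations from the mean: 2283.6
Step 3: Sample variance = 2283.6 / 9 = 253.7333
Step 4: Standard deviation = sqrt(253.7333) = 15.929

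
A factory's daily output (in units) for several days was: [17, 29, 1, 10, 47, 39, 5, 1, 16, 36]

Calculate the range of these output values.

46

Step 1: Identify the maximum value: max = 47
Step 2: Identify the minimum value: min = 1
Step 3: Range = max - min = 47 - 1 = 46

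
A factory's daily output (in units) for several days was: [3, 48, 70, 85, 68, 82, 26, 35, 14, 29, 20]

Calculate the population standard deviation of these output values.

27.2673

Step 1: Compute the mean: 43.6364
Step 2: Sum of squared deviations from the mean: 8178.5455
Step 3: Population variance = 8178.5455 / 11 = 743.5041
Step 4: Standard deviation = sqrt(743.5041) = 27.2673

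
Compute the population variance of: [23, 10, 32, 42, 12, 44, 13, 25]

155.1094

Step 1: Compute the mean: (23 + 10 + 32 + 42 + 12 + 44 + 13 + 25) / 8 = 25.125
Step 2: Compute squared deviations from the mean:
  (23 - 25.125)^2 = 4.5156
  (10 - 25.125)^2 = 228.7656
  (32 - 25.125)^2 = 47.2656
  (42 - 25.125)^2 = 284.7656
  (12 - 25.125)^2 = 172.2656
  (44 - 25.125)^2 = 356.2656
  (13 - 25.125)^2 = 147.0156
  (25 - 25.125)^2 = 0.0156
Step 3: Sum of squared deviations = 1240.875
Step 4: Population variance = 1240.875 / 8 = 155.1094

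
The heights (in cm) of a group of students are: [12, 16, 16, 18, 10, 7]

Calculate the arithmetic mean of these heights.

13.1667

Step 1: Sum all values: 12 + 16 + 16 + 18 + 10 + 7 = 79
Step 2: Count the number of values: n = 6
Step 3: Mean = sum / n = 79 / 6 = 13.1667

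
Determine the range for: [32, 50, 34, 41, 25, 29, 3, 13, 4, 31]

47

Step 1: Identify the maximum value: max = 50
Step 2: Identify the minimum value: min = 3
Step 3: Range = max - min = 50 - 3 = 47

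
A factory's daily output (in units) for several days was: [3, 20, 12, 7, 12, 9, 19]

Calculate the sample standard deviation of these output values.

6.1567

Step 1: Compute the mean: 11.7143
Step 2: Sum of squared deviations from the mean: 227.4286
Step 3: Sample variance = 227.4286 / 6 = 37.9048
Step 4: Standard deviation = sqrt(37.9048) = 6.1567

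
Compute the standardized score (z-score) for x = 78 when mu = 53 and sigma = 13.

1.9231

Step 1: Recall the z-score formula: z = (x - mu) / sigma
Step 2: Substitute values: z = (78 - 53) / 13
Step 3: z = 25 / 13 = 1.9231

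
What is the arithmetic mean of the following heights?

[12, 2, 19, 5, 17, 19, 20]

13.4286

Step 1: Sum all values: 12 + 2 + 19 + 5 + 17 + 19 + 20 = 94
Step 2: Count the number of values: n = 7
Step 3: Mean = sum / n = 94 / 7 = 13.4286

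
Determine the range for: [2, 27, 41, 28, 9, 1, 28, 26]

40

Step 1: Identify the maximum value: max = 41
Step 2: Identify the minimum value: min = 1
Step 3: Range = max - min = 41 - 1 = 40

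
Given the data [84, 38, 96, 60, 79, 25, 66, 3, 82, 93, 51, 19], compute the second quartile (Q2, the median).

63

Step 1: Sort the data: [3, 19, 25, 38, 51, 60, 66, 79, 82, 84, 93, 96]
Step 2: n = 12
Step 3: Q2 is the median. Since n is even, it is the average of the values at positions 6 and 7:
  Q2 = (60 + 66) / 2 = 63
Step 4: Q2 = 63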